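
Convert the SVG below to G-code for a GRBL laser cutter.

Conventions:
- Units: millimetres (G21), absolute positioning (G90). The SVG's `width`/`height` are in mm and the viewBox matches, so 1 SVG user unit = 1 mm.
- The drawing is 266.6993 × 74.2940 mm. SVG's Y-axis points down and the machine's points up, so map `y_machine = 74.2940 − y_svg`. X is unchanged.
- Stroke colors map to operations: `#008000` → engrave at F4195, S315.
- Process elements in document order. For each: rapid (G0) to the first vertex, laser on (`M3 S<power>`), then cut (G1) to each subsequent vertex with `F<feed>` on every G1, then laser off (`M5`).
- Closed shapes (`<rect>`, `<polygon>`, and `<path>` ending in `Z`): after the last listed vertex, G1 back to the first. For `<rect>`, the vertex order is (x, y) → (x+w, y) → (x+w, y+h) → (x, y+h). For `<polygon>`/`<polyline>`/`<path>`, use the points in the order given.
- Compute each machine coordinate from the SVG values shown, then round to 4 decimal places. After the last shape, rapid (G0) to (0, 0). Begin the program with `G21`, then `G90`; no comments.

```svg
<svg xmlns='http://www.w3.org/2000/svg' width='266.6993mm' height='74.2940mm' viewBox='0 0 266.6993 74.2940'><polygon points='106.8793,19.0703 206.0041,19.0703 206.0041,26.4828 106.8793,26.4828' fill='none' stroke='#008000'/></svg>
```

G21
G90
G0 X106.8793 Y55.2237
M3 S315
G1 X206.0041 Y55.2237 F4195
G1 X206.0041 Y47.8112 F4195
G1 X106.8793 Y47.8112 F4195
G1 X106.8793 Y55.2237 F4195
M5
G0 X0.0000 Y0.0000

Since the viewBox matches the mm dimensions, user units are millimetres directly. The only transform is the Y-flip y_m = 74.2940 − y_svg.

Shape 1 is a rectangle drawn with `<polygon>`. Its stroke #008000 means engrave at S315, F4195. After flipping Y the toolpath is (106.8793,55.2237) → (206.0041,55.2237) → (206.0041,47.8112) → (106.8793,47.8112) → (106.8793,55.2237), returning to the start.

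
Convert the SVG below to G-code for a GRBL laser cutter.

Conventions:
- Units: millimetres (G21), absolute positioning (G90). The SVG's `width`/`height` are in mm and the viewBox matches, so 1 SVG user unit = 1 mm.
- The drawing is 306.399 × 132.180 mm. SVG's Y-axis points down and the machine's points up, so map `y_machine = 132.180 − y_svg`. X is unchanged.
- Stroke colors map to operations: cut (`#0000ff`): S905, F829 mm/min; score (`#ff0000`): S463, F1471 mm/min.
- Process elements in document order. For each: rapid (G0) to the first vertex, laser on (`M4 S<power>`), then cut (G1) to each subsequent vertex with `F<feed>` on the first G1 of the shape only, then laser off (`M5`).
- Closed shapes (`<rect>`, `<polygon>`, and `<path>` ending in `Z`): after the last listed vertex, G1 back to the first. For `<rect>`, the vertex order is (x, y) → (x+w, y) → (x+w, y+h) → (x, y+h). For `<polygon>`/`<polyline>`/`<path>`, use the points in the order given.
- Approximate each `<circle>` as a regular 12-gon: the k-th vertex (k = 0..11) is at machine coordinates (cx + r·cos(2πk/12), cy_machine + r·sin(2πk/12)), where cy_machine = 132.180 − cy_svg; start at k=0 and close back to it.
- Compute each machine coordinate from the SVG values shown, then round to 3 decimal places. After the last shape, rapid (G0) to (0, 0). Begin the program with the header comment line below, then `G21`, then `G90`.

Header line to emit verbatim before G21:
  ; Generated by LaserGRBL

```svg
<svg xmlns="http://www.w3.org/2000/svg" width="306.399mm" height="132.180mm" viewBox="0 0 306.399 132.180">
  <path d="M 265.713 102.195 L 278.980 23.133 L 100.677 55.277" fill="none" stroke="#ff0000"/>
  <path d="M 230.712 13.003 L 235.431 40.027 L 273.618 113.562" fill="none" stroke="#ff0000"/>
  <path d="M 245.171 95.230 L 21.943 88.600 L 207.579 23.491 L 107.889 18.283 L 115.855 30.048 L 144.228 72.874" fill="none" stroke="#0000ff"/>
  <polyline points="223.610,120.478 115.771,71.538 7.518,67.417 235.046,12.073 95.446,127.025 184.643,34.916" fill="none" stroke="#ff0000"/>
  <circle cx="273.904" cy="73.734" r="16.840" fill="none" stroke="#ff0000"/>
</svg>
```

; Generated by LaserGRBL
G21
G90
G0 X265.713 Y29.985
M4 S463
G1 X278.980 Y109.047 F1471
G1 X100.677 Y76.903
M5
G0 X230.712 Y119.177
M4 S463
G1 X235.431 Y92.153 F1471
G1 X273.618 Y18.618
M5
G0 X245.171 Y36.950
M4 S905
G1 X21.943 Y43.580 F829
G1 X207.579 Y108.689
G1 X107.889 Y113.897
G1 X115.855 Y102.132
G1 X144.228 Y59.306
M5
G0 X223.610 Y11.702
M4 S463
G1 X115.771 Y60.642 F1471
G1 X7.518 Y64.763
G1 X235.046 Y120.107
G1 X95.446 Y5.155
G1 X184.643 Y97.264
M5
G0 X290.744 Y58.446
M4 S463
G1 X288.488 Y66.866 F1471
G1 X282.324 Y73.030
G1 X273.904 Y75.286
G1 X265.484 Y73.030
G1 X259.320 Y66.866
G1 X257.064 Y58.446
G1 X259.320 Y50.026
G1 X265.484 Y43.862
G1 X273.904 Y41.606
G1 X282.324 Y43.862
G1 X288.488 Y50.026
G1 X290.744 Y58.446
M5
G0 X0.000 Y0.000

viewBox `0 0 306.399 132.180` with mm width/height → 1 unit = 1 mm. Flip: y_m = 132.180 − y_svg.

**Shape 1** — `<path>` open polyline, stroke `#ff0000` → score (S463, F1471). Machine vertices: (265.713,29.985) → (278.980,109.047) → (100.677,76.903). Open path.

**Shape 2** — `<path>` open polyline, stroke `#ff0000` → score (S463, F1471). Machine vertices: (230.712,119.177) → (235.431,92.153) → (273.618,18.618). Open path.

**Shape 3** — `<path>` open polyline, stroke `#0000ff` → cut (S905, F829). Machine vertices: (245.171,36.950) → (21.943,43.580) → (207.579,108.689) → (107.889,113.897) → (115.855,102.132) → (144.228,59.306). Open path.

**Shape 4** — `<polyline>` open polyline, stroke `#ff0000` → score (S463, F1471). Machine vertices: (223.610,11.702) → (115.771,60.642) → (7.518,64.763) → (235.046,120.107) → (95.446,5.155) → (184.643,97.264). Open path.

**Shape 5** — `<circle>` circle, stroke `#ff0000` → score (S463, F1471). Machine vertices: (290.744,58.446) → (288.488,66.866) → (282.324,73.030) → (273.904,75.286) → (265.484,73.030) → (259.320,66.866) → (257.064,58.446) → (259.320,50.026) → (265.484,43.862) → (273.904,41.606) → (282.324,43.862) → (288.488,50.026) → (290.744,58.446). Closed: final G1 returns to the first vertex.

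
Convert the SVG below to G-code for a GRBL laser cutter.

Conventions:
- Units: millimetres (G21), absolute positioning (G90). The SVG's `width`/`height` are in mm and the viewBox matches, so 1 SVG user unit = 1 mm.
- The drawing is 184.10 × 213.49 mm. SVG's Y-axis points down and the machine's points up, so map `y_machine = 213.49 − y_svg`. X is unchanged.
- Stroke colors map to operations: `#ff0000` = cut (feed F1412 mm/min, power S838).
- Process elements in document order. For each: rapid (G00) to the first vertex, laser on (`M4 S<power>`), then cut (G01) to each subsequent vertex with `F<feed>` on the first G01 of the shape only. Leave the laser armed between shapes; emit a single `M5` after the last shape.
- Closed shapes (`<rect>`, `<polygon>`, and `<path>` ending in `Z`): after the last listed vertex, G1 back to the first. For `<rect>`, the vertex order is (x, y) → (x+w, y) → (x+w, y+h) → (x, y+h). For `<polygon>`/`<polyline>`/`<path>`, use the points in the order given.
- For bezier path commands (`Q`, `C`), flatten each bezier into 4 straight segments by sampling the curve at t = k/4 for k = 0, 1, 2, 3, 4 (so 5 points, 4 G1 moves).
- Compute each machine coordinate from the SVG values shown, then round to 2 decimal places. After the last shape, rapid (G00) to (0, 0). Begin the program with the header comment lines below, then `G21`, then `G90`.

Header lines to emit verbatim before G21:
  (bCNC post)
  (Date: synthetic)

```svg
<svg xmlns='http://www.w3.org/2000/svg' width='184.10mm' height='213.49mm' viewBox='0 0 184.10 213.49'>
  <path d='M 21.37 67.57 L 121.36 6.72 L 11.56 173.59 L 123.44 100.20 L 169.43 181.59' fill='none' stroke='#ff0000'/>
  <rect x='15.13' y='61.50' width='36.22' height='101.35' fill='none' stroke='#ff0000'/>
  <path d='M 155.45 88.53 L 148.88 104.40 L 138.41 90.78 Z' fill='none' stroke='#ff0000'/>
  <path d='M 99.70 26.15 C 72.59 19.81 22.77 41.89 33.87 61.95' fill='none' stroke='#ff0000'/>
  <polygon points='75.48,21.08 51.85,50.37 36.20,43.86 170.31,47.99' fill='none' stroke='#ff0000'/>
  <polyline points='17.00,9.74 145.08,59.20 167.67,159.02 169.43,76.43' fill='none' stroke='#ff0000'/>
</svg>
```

Since the viewBox matches the mm dimensions, user units are millimetres directly. The only transform is the Y-flip y_m = 213.49 − y_svg.

Shape 1 is a open polyline drawn with `<path>`. Its stroke #ff0000 means cut at S838, F1412. After flipping Y the toolpath is (21.37,145.92) → (121.36,206.77) → (11.56,39.90) → (123.44,113.29) → (169.43,31.90).

Shape 2 is a rectangle drawn with `<rect>`. Its stroke #ff0000 means cut at S838, F1412. After flipping Y the toolpath is (15.13,151.99) → (51.35,151.99) → (51.35,50.64) → (15.13,50.64) → (15.13,151.99), returning to the start.

Shape 3 is a regular polygon drawn with `<path>`. Its stroke #ff0000 means cut at S838, F1412. After flipping Y the toolpath is (155.45,124.96) → (148.88,109.09) → (138.41,122.71) → (155.45,124.96), returning to the start.

Shape 4 is a cubic bezier drawn with `<path>`. Its stroke #ff0000 means cut at S838, F1412. After flipping Y the toolpath is (99.70,187.34) → (76.42,187.24) → (52.46,179.34) → (35.66,166.49) → (33.87,151.54).

Shape 5 is a closed polygon drawn with `<polygon>`. Its stroke #ff0000 means cut at S838, F1412. After flipping Y the toolpath is (75.48,192.41) → (51.85,163.12) → (36.20,169.63) → (170.31,165.50) → (75.48,192.41), returning to the start.

Shape 6 is a open polyline drawn with `<polyline>`. Its stroke #ff0000 means cut at S838, F1412. After flipping Y the toolpath is (17.00,203.75) → (145.08,154.29) → (167.67,54.47) → (169.43,137.06).

(bCNC post)
(Date: synthetic)
G21
G90
G00 X21.37 Y145.92
M4 S838
G01 X121.36 Y206.77 F1412
G01 X11.56 Y39.90
G01 X123.44 Y113.29
G01 X169.43 Y31.90
G00 X15.13 Y151.99
M4 S838
G01 X51.35 Y151.99 F1412
G01 X51.35 Y50.64
G01 X15.13 Y50.64
G01 X15.13 Y151.99
G00 X155.45 Y124.96
M4 S838
G01 X148.88 Y109.09 F1412
G01 X138.41 Y122.71
G01 X155.45 Y124.96
G00 X99.70 Y187.34
M4 S838
G01 X76.42 Y187.24 F1412
G01 X52.46 Y179.34
G01 X35.66 Y166.49
G01 X33.87 Y151.54
G00 X75.48 Y192.41
M4 S838
G01 X51.85 Y163.12 F1412
G01 X36.20 Y169.63
G01 X170.31 Y165.50
G01 X75.48 Y192.41
G00 X17.00 Y203.75
M4 S838
G01 X145.08 Y154.29 F1412
G01 X167.67 Y54.47
G01 X169.43 Y137.06
M5
G00 X0.00 Y0.00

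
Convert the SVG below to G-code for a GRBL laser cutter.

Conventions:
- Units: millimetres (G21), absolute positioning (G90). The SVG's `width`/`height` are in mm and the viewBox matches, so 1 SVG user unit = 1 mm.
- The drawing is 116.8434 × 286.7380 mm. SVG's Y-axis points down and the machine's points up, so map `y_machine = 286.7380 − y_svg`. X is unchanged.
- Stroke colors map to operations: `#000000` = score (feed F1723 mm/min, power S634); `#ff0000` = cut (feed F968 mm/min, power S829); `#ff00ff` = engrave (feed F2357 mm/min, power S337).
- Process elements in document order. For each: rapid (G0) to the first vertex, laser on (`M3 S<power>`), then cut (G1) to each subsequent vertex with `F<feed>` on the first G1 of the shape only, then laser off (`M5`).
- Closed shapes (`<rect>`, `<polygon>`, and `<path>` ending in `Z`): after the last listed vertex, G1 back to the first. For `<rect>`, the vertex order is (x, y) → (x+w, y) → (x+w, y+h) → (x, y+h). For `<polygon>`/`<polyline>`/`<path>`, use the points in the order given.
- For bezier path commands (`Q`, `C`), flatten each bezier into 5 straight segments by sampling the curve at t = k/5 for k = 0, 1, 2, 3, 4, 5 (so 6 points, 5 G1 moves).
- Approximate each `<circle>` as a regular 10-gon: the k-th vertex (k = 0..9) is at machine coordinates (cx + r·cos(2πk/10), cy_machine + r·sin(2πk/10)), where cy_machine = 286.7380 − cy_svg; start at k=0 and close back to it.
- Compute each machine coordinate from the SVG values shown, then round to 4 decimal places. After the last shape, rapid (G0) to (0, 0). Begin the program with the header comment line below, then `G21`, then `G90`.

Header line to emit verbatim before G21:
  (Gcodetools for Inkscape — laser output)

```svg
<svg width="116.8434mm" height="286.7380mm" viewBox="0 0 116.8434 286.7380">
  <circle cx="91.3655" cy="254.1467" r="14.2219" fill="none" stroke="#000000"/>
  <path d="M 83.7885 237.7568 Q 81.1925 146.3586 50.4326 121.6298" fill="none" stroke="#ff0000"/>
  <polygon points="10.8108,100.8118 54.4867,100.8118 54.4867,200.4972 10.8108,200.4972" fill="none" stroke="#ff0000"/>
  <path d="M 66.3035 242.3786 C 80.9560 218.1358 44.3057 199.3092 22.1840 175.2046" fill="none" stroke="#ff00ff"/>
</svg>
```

viewBox `0 0 116.8434 286.7380` with mm width/height → 1 unit = 1 mm. Flip: y_m = 286.7380 − y_svg.

**Shape 1** — `<circle>` circle, stroke `#000000` → score (S634, F1723). Machine vertices: (105.5874,32.5913) → (102.8713,40.9507) → (95.7603,46.1171) → (86.9707,46.1171) → (79.8597,40.9507) → (77.1436,32.5913) → (79.8597,24.2319) → (86.9707,19.0655) → (95.7603,19.0655) → (102.8713,24.2319) → (105.5874,32.5913). Closed: final G1 returns to the first vertex.

**Shape 2** — `<path>` quadratic bezier, stroke `#ff0000` → cut (S829, F968). Control points (SVG): P0=(83.7885,237.7568), P1=(81.1925,146.3586), P2=(50.4326,121.6298); sampled at t=k/5. Machine vertices: (83.7885,48.9812) → (81.6235,82.8737) → (77.2055,111.4327) → (70.5343,134.6581) → (61.6100,152.5499) → (50.4326,165.1082). Open path.

**Shape 3** — `<polygon>` rectangle, stroke `#ff0000` → cut (S829, F968). Machine vertices: (10.8108,185.9262) → (54.4867,185.9262) → (54.4867,86.2408) → (10.8108,86.2408) → (10.8108,185.9262). Closed: final G1 returns to the first vertex.

**Shape 4** — `<path>` cubic bezier, stroke `#ff00ff` → engrave (S337, F2357). Control points (SVG): P0=(66.3035,242.3786), P1=(80.9560,218.1358), P2=(44.3057,199.3092), P3=(22.1840,175.2046); sampled at t=k/5. Machine vertices: (66.3035,44.3594) → (69.4653,58.3407) → (63.4744,71.5354) → (51.4906,84.4569) → (36.6738,97.6184) → (22.1840,111.5334). Open path.

(Gcodetools for Inkscape — laser output)
G21
G90
G0 X105.5874 Y32.5913
M3 S634
G1 X102.8713 Y40.9507 F1723
G1 X95.7603 Y46.1171
G1 X86.9707 Y46.1171
G1 X79.8597 Y40.9507
G1 X77.1436 Y32.5913
G1 X79.8597 Y24.2319
G1 X86.9707 Y19.0655
G1 X95.7603 Y19.0655
G1 X102.8713 Y24.2319
G1 X105.5874 Y32.5913
M5
G0 X83.7885 Y48.9812
M3 S829
G1 X81.6235 Y82.8737 F968
G1 X77.2055 Y111.4327
G1 X70.5343 Y134.6581
G1 X61.6100 Y152.5499
G1 X50.4326 Y165.1082
M5
G0 X10.8108 Y185.9262
M3 S829
G1 X54.4867 Y185.9262 F968
G1 X54.4867 Y86.2408
G1 X10.8108 Y86.2408
G1 X10.8108 Y185.9262
M5
G0 X66.3035 Y44.3594
M3 S337
G1 X69.4653 Y58.3407 F2357
G1 X63.4744 Y71.5354
G1 X51.4906 Y84.4569
G1 X36.6738 Y97.6184
G1 X22.1840 Y111.5334
M5
G0 X0.0000 Y0.0000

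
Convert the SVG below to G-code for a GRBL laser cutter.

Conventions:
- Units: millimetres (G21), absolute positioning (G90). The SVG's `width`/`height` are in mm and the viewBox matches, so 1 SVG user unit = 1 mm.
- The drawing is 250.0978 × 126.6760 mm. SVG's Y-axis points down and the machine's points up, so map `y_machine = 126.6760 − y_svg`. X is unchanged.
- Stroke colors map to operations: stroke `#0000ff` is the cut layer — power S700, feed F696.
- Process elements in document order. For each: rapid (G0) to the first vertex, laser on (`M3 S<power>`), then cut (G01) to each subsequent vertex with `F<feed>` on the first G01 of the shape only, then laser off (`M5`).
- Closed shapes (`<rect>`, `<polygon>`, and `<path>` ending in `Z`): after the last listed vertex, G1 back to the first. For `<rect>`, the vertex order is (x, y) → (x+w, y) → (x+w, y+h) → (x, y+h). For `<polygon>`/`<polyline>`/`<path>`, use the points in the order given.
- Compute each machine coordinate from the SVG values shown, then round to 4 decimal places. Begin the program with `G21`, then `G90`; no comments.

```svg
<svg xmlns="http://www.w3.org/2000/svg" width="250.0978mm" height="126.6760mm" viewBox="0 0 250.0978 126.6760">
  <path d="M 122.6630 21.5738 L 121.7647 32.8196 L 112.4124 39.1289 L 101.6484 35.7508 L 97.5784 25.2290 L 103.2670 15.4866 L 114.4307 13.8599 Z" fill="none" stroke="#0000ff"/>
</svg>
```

1 u = 1 mm; y_m = 126.6760 − y.

[1] `<path>` regular polygon, #0000ff→cut S700 F696: (122.6630,105.1022) → (121.7647,93.8564) → (112.4124,87.5471) → (101.6484,90.9252) → (97.5784,101.4470) → (103.2670,111.1894) → (114.4307,112.8161) → (122.6630,105.1022) (closed)

G21
G90
G0 X122.6630 Y105.1022
M3 S700
G01 X121.7647 Y93.8564 F696
G01 X112.4124 Y87.5471
G01 X101.6484 Y90.9252
G01 X97.5784 Y101.4470
G01 X103.2670 Y111.1894
G01 X114.4307 Y112.8161
G01 X122.6630 Y105.1022
M5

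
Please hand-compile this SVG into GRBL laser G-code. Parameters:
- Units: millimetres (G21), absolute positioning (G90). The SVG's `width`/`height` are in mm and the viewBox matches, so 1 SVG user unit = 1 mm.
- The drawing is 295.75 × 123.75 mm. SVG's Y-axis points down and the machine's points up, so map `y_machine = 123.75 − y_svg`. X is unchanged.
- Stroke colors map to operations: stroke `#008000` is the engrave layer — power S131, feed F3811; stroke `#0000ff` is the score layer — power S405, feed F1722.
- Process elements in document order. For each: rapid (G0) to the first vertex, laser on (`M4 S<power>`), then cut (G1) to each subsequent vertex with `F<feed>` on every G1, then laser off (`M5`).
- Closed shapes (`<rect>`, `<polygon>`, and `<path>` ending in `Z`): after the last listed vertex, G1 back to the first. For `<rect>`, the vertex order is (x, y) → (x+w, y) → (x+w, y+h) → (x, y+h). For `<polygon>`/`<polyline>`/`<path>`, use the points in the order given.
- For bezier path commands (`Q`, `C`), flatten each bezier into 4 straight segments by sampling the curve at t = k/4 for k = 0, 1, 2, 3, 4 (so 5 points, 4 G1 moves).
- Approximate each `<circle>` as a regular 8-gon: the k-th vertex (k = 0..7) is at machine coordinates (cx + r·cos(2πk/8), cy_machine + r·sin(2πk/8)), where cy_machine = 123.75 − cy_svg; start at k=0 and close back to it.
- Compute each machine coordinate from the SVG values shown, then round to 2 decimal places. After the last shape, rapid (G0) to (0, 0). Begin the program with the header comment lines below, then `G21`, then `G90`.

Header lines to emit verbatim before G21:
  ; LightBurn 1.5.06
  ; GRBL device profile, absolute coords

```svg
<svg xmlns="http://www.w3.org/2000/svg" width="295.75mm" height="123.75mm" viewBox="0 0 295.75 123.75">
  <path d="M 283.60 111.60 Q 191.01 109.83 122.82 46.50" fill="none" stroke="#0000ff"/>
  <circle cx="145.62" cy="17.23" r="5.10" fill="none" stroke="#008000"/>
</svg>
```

; LightBurn 1.5.06
; GRBL device profile, absolute coords
G21
G90
G0 X283.60 Y12.15
M4 S405
G1 X238.83 Y16.88 F1722
G1 X197.11 Y29.31 F1722
G1 X158.44 Y49.43 F1722
G1 X122.82 Y77.25 F1722
M5
G0 X150.72 Y106.52
M4 S131
G1 X149.23 Y110.13 F3811
G1 X145.62 Y111.62 F3811
G1 X142.01 Y110.13 F3811
G1 X140.52 Y106.52 F3811
G1 X142.01 Y102.91 F3811
G1 X145.62 Y101.42 F3811
G1 X149.23 Y102.91 F3811
G1 X150.72 Y106.52 F3811
M5
G0 X0.00 Y0.00

1 u = 1 mm; y_m = 123.75 − y.

[1] `<path>` quadratic bezier, #0000ff→score S405 F1722: (283.60,12.15) → (238.83,16.88) → (197.11,29.31) → (158.44,49.43) → (122.82,77.25)

[2] `<circle>` circle, #008000→engrave S131 F3811: (150.72,106.52) → (149.23,110.13) → (145.62,111.62) → (142.01,110.13) → (140.52,106.52) → (142.01,102.91) → (145.62,101.42) → (149.23,102.91) → (150.72,106.52) (closed)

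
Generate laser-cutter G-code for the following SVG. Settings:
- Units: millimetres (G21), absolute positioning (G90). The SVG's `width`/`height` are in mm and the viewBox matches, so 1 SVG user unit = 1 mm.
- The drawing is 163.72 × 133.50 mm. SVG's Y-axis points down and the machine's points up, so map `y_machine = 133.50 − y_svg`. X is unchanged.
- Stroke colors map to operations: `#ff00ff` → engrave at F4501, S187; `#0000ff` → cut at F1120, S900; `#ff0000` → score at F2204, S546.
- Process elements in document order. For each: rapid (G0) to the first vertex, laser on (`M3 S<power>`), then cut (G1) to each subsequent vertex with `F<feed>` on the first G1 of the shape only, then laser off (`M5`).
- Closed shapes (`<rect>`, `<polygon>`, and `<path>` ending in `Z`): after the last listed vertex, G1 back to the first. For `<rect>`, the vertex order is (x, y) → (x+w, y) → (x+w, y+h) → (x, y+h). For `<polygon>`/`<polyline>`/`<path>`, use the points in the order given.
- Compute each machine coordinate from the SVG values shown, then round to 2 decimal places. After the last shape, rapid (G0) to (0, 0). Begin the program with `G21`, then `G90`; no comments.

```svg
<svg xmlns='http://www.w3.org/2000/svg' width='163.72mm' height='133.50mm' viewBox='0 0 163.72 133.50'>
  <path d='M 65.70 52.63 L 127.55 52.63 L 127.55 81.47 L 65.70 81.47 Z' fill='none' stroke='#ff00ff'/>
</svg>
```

1 u = 1 mm; y_m = 133.50 − y.

[1] `<path>` rectangle, #ff00ff→engrave S187 F4501: (65.70,80.87) → (127.55,80.87) → (127.55,52.03) → (65.70,52.03) → (65.70,80.87) (closed)

G21
G90
G0 X65.70 Y80.87
M3 S187
G1 X127.55 Y80.87 F4501
G1 X127.55 Y52.03
G1 X65.70 Y52.03
G1 X65.70 Y80.87
M5
G0 X0.00 Y0.00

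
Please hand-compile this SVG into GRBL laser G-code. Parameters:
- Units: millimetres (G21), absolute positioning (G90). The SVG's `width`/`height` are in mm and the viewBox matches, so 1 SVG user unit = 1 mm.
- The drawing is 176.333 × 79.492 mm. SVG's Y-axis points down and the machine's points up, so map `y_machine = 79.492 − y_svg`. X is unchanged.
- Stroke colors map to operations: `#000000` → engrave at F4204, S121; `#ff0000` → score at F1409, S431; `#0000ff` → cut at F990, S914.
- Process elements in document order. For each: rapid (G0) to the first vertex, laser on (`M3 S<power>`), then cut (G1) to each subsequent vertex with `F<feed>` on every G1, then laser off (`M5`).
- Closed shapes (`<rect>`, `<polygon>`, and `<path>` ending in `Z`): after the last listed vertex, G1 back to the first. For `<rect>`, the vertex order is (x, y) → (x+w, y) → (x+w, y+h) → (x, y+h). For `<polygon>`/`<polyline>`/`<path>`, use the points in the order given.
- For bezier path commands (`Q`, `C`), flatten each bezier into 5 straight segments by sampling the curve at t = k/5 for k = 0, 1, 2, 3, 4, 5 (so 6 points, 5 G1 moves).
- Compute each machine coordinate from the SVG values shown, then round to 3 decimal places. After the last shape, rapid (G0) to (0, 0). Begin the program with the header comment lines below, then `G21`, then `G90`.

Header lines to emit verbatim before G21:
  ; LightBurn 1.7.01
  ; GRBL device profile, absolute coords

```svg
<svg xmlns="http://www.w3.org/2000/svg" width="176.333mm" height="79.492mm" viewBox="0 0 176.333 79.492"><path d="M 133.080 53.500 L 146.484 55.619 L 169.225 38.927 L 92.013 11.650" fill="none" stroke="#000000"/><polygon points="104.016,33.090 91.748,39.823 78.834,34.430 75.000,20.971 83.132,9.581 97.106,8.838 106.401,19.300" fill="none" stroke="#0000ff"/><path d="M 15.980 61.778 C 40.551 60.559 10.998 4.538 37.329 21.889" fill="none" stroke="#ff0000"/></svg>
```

1 u = 1 mm; y_m = 79.492 − y.

[1] `<path>` open polyline, #000000→engrave S121 F4204: (133.080,25.992) → (146.484,23.873) → (169.225,40.565) → (92.013,67.842)

[2] `<polygon>` regular polygon, #0000ff→cut S914 F990: (104.016,46.402) → (91.748,39.669) → (78.834,45.062) → (75.000,58.521) → (83.132,69.911) → (97.106,70.654) → (106.401,60.192) → (104.016,46.402) (closed)

[3] `<path>` cubic bezier, #ff0000→score S431 F1409: (15.980,17.714) → (25.108,23.996) → (26.526,37.279) → (25.516,51.409) → (27.356,60.234) → (37.329,57.603)

; LightBurn 1.7.01
; GRBL device profile, absolute coords
G21
G90
G0 X133.080 Y25.992
M3 S121
G1 X146.484 Y23.873 F4204
G1 X169.225 Y40.565 F4204
G1 X92.013 Y67.842 F4204
M5
G0 X104.016 Y46.402
M3 S914
G1 X91.748 Y39.669 F990
G1 X78.834 Y45.062 F990
G1 X75.000 Y58.521 F990
G1 X83.132 Y69.911 F990
G1 X97.106 Y70.654 F990
G1 X106.401 Y60.192 F990
G1 X104.016 Y46.402 F990
M5
G0 X15.980 Y17.714
M3 S431
G1 X25.108 Y23.996 F1409
G1 X26.526 Y37.279 F1409
G1 X25.516 Y51.409 F1409
G1 X27.356 Y60.234 F1409
G1 X37.329 Y57.603 F1409
M5
G0 X0.000 Y0.000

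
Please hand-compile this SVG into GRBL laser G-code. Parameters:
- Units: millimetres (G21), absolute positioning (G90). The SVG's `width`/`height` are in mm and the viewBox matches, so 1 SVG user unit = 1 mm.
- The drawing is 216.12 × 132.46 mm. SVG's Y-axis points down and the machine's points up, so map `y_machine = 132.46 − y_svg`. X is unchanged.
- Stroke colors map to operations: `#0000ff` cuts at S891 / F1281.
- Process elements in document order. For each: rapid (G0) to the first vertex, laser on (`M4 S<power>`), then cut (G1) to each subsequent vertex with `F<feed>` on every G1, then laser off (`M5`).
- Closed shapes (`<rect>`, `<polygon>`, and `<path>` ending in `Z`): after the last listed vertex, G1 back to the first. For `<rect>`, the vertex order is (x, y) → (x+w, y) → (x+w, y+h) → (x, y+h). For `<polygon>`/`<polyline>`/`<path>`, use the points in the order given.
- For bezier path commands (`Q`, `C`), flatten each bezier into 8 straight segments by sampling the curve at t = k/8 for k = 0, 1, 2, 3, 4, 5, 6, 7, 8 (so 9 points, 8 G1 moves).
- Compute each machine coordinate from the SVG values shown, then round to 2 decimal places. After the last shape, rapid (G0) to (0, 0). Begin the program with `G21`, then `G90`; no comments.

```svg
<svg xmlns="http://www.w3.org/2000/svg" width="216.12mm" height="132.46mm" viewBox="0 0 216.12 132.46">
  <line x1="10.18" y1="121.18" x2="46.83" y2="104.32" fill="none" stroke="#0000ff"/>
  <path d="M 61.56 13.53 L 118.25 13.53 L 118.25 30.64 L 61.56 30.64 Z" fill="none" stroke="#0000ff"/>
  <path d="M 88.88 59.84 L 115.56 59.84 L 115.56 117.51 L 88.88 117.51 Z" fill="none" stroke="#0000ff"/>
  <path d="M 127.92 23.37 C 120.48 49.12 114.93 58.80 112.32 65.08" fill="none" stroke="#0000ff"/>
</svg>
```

viewBox `0 0 216.12 132.46` with mm width/height → 1 unit = 1 mm. Flip: y_m = 132.46 − y_svg.

**Shape 1** — `<line>` line segment, stroke `#0000ff` → cut (S891, F1281). Machine vertices: (10.18,11.28) → (46.83,28.14). Open path.

**Shape 2** — `<path>` rectangle, stroke `#0000ff` → cut (S891, F1281). Machine vertices: (61.56,118.93) → (118.25,118.93) → (118.25,101.82) → (61.56,101.82) → (61.56,118.93). Closed: final G1 returns to the first vertex.

**Shape 3** — `<path>` rectangle, stroke `#0000ff` → cut (S891, F1281). Machine vertices: (88.88,72.62) → (115.56,72.62) → (115.56,14.95) → (88.88,14.95) → (88.88,72.62). Closed: final G1 returns to the first vertex.

**Shape 4** — `<path>` cubic bezier, stroke `#0000ff` → cut (S891, F1281). Control points (SVG): P0=(127.92,23.37), P1=(120.48,49.12), P2=(114.93,58.80), P3=(112.32,65.08); sampled at t=k/8. Machine vertices: (127.92,109.09) → (125.22,100.16) → (122.71,92.59) → (120.40,86.23) → (118.31,80.93) → (116.44,76.55) → (114.81,72.93) → (113.43,69.92) → (112.32,67.38). Open path.

G21
G90
G0 X10.18 Y11.28
M4 S891
G1 X46.83 Y28.14 F1281
M5
G0 X61.56 Y118.93
M4 S891
G1 X118.25 Y118.93 F1281
G1 X118.25 Y101.82 F1281
G1 X61.56 Y101.82 F1281
G1 X61.56 Y118.93 F1281
M5
G0 X88.88 Y72.62
M4 S891
G1 X115.56 Y72.62 F1281
G1 X115.56 Y14.95 F1281
G1 X88.88 Y14.95 F1281
G1 X88.88 Y72.62 F1281
M5
G0 X127.92 Y109.09
M4 S891
G1 X125.22 Y100.16 F1281
G1 X122.71 Y92.59 F1281
G1 X120.40 Y86.23 F1281
G1 X118.31 Y80.93 F1281
G1 X116.44 Y76.55 F1281
G1 X114.81 Y72.93 F1281
G1 X113.43 Y69.92 F1281
G1 X112.32 Y67.38 F1281
M5
G0 X0.00 Y0.00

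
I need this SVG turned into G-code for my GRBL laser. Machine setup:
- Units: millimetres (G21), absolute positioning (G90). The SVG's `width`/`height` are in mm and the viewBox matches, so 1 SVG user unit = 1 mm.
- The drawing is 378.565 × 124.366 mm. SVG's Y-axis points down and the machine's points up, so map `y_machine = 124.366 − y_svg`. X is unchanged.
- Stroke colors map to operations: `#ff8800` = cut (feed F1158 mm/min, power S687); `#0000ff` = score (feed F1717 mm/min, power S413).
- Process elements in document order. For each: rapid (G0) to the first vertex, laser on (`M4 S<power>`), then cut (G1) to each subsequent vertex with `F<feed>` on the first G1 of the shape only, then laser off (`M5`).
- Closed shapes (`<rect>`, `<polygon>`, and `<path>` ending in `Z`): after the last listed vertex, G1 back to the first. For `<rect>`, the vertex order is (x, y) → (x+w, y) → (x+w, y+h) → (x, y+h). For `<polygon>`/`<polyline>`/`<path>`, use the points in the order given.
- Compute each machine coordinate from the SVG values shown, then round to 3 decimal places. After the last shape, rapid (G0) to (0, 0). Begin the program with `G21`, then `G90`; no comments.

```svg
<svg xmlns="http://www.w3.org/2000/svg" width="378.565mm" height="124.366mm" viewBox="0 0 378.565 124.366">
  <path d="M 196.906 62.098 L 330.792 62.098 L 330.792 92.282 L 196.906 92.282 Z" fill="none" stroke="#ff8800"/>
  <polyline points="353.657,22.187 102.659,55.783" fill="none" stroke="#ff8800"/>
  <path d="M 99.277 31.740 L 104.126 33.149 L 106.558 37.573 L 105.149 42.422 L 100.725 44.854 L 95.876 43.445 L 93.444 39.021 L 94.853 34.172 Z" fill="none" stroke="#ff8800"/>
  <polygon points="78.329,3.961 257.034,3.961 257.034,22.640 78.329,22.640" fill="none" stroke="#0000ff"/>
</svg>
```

G21
G90
G0 X196.906 Y62.268
M4 S687
G1 X330.792 Y62.268 F1158
G1 X330.792 Y32.084
G1 X196.906 Y32.084
G1 X196.906 Y62.268
M5
G0 X353.657 Y102.179
M4 S687
G1 X102.659 Y68.583 F1158
M5
G0 X99.277 Y92.626
M4 S687
G1 X104.126 Y91.217 F1158
G1 X106.558 Y86.793
G1 X105.149 Y81.944
G1 X100.725 Y79.512
G1 X95.876 Y80.921
G1 X93.444 Y85.345
G1 X94.853 Y90.194
G1 X99.277 Y92.626
M5
G0 X78.329 Y120.405
M4 S413
G1 X257.034 Y120.405 F1717
G1 X257.034 Y101.726
G1 X78.329 Y101.726
G1 X78.329 Y120.405
M5
G0 X0.000 Y0.000

Since the viewBox matches the mm dimensions, user units are millimetres directly. The only transform is the Y-flip y_m = 124.366 − y_svg.

Shape 1 is a rectangle drawn with `<path>`. Its stroke #ff8800 means cut at S687, F1158. After flipping Y the toolpath is (196.906,62.268) → (330.792,62.268) → (330.792,32.084) → (196.906,32.084) → (196.906,62.268), returning to the start.

Shape 2 is a line segment drawn with `<polyline>`. Its stroke #ff8800 means cut at S687, F1158. After flipping Y the toolpath is (353.657,102.179) → (102.659,68.583).

Shape 3 is a regular polygon drawn with `<path>`. Its stroke #ff8800 means cut at S687, F1158. After flipping Y the toolpath is (99.277,92.626) → (104.126,91.217) → (106.558,86.793) → (105.149,81.944) → (100.725,79.512) → (95.876,80.921) → (93.444,85.345) → (94.853,90.194) → (99.277,92.626), returning to the start.

Shape 4 is a rectangle drawn with `<polygon>`. Its stroke #0000ff means score at S413, F1717. After flipping Y the toolpath is (78.329,120.405) → (257.034,120.405) → (257.034,101.726) → (78.329,101.726) → (78.329,120.405), returning to the start.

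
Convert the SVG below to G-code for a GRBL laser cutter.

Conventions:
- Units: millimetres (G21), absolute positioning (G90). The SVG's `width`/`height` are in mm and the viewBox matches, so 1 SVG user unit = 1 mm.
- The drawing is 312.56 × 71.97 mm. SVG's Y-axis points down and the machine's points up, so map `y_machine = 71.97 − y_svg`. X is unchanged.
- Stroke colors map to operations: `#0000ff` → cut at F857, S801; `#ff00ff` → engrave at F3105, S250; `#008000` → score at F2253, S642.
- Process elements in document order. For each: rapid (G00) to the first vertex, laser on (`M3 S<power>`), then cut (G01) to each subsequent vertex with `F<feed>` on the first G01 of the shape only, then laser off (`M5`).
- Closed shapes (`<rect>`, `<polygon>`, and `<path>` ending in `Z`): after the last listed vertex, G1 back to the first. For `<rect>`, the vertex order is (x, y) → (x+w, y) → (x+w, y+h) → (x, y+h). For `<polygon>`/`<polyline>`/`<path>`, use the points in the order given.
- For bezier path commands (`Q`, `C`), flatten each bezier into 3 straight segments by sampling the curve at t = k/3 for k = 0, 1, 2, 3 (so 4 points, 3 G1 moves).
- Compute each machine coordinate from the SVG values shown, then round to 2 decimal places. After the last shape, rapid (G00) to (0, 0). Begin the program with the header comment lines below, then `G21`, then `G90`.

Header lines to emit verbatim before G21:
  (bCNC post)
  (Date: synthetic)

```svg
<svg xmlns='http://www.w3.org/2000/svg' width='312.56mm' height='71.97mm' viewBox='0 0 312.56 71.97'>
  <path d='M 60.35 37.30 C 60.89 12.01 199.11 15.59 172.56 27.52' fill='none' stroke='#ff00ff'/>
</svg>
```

1 u = 1 mm; y_m = 71.97 − y.

[1] `<path>` cubic bezier, #ff00ff→engrave S250 F3105: (60.35,34.67) → (95.58,51.10) → (155.39,52.84) → (172.56,44.45)

(bCNC post)
(Date: synthetic)
G21
G90
G00 X60.35 Y34.67
M3 S250
G01 X95.58 Y51.10 F3105
G01 X155.39 Y52.84
G01 X172.56 Y44.45
M5
G00 X0.00 Y0.00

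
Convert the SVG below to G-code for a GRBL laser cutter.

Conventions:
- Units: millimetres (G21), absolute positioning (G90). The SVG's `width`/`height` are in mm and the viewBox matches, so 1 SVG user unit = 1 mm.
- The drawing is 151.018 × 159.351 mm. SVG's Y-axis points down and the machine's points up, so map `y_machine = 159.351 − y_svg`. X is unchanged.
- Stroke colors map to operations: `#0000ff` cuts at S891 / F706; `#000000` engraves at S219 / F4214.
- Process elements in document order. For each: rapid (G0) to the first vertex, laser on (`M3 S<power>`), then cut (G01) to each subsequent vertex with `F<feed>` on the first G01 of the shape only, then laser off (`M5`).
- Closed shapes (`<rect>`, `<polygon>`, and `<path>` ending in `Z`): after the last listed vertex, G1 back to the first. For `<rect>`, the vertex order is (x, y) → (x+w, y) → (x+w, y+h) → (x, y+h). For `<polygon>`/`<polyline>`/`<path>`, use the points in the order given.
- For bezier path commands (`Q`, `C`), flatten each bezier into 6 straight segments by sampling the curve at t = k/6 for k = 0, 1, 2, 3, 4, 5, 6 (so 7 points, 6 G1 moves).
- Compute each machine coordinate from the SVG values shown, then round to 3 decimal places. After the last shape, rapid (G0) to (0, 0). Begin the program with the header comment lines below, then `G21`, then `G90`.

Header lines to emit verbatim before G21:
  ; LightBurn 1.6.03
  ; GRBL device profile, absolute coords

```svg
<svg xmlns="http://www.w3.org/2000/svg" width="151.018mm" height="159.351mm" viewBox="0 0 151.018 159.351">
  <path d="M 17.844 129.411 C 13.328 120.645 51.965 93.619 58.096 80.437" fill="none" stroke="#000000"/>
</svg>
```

; LightBurn 1.6.03
; GRBL device profile, absolute coords
G21
G90
G0 X17.844 Y29.940
M3 S219
G01 X18.832 Y35.696 F4214
G01 X24.910 Y43.604
G01 X33.977 Y52.771
G01 X43.932 Y62.306
G01 X52.672 Y71.318
G01 X58.096 Y78.914
M5
G0 X0.000 Y0.000

Since the viewBox matches the mm dimensions, user units are millimetres directly. The only transform is the Y-flip y_m = 159.351 − y_svg.

Shape 1 is a cubic bezier drawn with `<path>`. Its stroke #000000 means engrave at S219, F4214. After flipping Y the toolpath is (17.844,29.940) → (18.832,35.696) → (24.910,43.604) → (33.977,52.771) → (43.932,62.306) → (52.672,71.318) → (58.096,78.914).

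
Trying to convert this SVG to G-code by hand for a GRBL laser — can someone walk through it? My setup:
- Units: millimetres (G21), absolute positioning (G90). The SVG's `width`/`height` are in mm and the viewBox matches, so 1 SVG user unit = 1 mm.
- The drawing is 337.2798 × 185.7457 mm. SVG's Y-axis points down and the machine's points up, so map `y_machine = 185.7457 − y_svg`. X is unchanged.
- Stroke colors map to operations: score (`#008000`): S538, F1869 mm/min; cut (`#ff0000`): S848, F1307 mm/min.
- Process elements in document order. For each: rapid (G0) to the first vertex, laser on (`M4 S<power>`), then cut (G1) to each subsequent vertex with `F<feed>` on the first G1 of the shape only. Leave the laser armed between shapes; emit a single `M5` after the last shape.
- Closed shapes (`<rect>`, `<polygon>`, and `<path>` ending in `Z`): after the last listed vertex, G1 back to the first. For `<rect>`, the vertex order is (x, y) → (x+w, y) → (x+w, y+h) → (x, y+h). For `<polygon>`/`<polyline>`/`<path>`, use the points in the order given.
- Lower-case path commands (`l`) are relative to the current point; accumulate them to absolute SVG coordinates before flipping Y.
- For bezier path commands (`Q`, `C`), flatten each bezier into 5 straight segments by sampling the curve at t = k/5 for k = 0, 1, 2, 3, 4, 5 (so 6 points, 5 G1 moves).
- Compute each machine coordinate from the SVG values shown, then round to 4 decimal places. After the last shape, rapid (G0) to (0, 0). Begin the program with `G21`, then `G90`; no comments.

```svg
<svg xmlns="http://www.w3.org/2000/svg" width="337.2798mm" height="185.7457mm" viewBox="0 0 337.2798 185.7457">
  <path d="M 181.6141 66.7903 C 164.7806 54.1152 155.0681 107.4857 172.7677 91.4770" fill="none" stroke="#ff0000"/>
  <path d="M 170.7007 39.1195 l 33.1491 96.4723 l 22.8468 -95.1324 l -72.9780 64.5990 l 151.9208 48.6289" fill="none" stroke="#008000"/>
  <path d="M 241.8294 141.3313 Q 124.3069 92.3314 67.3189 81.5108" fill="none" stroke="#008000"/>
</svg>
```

G21
G90
G0 X181.6141 Y118.9554
M4 S848
G1 X172.5308 Y119.7184 F1307
G1 X166.1306 Y111.1308
G1 X163.3874 Y99.6931
G1 X165.2751 Y91.9056
G1 X172.7677 Y94.2687
G0 X170.7007 Y146.6262
M4 S538
G1 X203.8498 Y50.1539 F1869
G1 X226.6966 Y145.2863
G1 X153.7186 Y80.6873
G1 X305.6394 Y32.0584
G0 X241.8294 Y44.4144
M4 S538
G1 X197.2418 Y62.4872 F1869
G1 X157.4969 Y77.5056
G1 X122.5948 Y89.4697
G1 X92.5355 Y98.3795
G1 X67.3189 Y104.2349
M5
G0 X0.0000 Y0.0000

Since the viewBox matches the mm dimensions, user units are millimetres directly. The only transform is the Y-flip y_m = 185.7457 − y_svg.

Shape 1 is a cubic bezier drawn with `<path>`. Its stroke #ff0000 means cut at S848, F1307. After flipping Y the toolpath is (181.6141,118.9554) → (172.5308,119.7184) → (166.1306,111.1308) → (163.3874,99.6931) → (165.2751,91.9056) → (172.7677,94.2687).

Shape 2 is a open polyline drawn with `<path>`. Its stroke #008000 means score at S538, F1869. After flipping Y the toolpath is (170.7007,146.6262) → (203.8498,50.1539) → (226.6966,145.2863) → (153.7186,80.6873) → (305.6394,32.0584).

Shape 3 is a quadratic bezier drawn with `<path>`. Its stroke #008000 means score at S538, F1869. After flipping Y the toolpath is (241.8294,44.4144) → (197.2418,62.4872) → (157.4969,77.5056) → (122.5948,89.4697) → (92.5355,98.3795) → (67.3189,104.2349).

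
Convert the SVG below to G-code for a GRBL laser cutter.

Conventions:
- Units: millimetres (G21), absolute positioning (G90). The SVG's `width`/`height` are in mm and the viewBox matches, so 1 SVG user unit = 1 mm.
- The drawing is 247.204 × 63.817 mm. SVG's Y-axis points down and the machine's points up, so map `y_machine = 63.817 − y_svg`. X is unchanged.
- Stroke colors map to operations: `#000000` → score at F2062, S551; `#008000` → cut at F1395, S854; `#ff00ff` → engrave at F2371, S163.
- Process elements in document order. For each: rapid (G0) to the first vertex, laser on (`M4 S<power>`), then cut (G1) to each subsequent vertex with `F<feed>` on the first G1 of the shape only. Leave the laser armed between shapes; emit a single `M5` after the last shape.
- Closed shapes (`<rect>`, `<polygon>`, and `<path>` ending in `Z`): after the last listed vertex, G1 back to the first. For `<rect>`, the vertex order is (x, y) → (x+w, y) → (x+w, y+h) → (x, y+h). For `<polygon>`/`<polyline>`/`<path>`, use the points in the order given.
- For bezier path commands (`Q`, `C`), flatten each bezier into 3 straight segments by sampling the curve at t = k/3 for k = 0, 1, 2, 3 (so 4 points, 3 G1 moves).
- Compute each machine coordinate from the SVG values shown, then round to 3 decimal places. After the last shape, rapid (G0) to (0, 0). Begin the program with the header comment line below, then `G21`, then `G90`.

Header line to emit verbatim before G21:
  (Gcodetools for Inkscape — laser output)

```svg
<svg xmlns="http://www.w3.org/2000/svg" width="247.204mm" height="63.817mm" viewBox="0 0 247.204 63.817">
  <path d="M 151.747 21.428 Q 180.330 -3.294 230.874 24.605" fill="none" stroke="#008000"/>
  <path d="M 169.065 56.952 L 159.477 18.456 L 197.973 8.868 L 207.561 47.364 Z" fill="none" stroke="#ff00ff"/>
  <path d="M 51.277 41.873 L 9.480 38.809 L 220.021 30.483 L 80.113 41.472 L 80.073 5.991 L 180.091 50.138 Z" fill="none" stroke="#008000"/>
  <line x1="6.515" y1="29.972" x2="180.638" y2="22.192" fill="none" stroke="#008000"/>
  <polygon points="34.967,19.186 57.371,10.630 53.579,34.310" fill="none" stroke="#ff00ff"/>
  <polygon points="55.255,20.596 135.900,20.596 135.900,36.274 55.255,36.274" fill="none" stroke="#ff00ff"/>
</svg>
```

viewBox `0 0 247.204 63.817` with mm width/height → 1 unit = 1 mm. Flip: y_m = 63.817 − y_svg.

**Shape 1** — `<path>` quadratic bezier, stroke `#008000` → cut (S854, F1395). Control points (SVG): P0=(151.747,21.428), P1=(180.330,-3.294), P2=(230.874,24.605); sampled at t=k/3. Machine vertices: (151.747,42.389) → (173.242,53.024) → (199.618,51.965) → (230.874,39.212). Open path.

**Shape 2** — `<path>` regular polygon, stroke `#ff00ff` → engrave (S163, F2371). Machine vertices: (169.065,6.865) → (159.477,45.361) → (197.973,54.949) → (207.561,16.453) → (169.065,6.865). Closed: final G1 returns to the first vertex.

**Shape 3** — `<path>` closed polygon, stroke `#008000` → cut (S854, F1395). Machine vertices: (51.277,21.944) → (9.480,25.008) → (220.021,33.334) → (80.113,22.345) → (80.073,57.826) → (180.091,13.679) → (51.277,21.944). Closed: final G1 returns to the first vertex.

**Shape 4** — `<line>` line segment, stroke `#008000` → cut (S854, F1395). Machine vertices: (6.515,33.845) → (180.638,41.625). Open path.

**Shape 5** — `<polygon>` regular polygon, stroke `#ff00ff` → engrave (S163, F2371). Machine vertices: (34.967,44.631) → (57.371,53.187) → (53.579,29.507) → (34.967,44.631). Closed: final G1 returns to the first vertex.

**Shape 6** — `<polygon>` rectangle, stroke `#ff00ff` → engrave (S163, F2371). Machine vertices: (55.255,43.221) → (135.900,43.221) → (135.900,27.543) → (55.255,27.543) → (55.255,43.221). Closed: final G1 returns to the first vertex.

(Gcodetools for Inkscape — laser output)
G21
G90
G0 X151.747 Y42.389
M4 S854
G1 X173.242 Y53.024 F1395
G1 X199.618 Y51.965
G1 X230.874 Y39.212
G0 X169.065 Y6.865
M4 S163
G1 X159.477 Y45.361 F2371
G1 X197.973 Y54.949
G1 X207.561 Y16.453
G1 X169.065 Y6.865
G0 X51.277 Y21.944
M4 S854
G1 X9.480 Y25.008 F1395
G1 X220.021 Y33.334
G1 X80.113 Y22.345
G1 X80.073 Y57.826
G1 X180.091 Y13.679
G1 X51.277 Y21.944
G0 X6.515 Y33.845
M4 S854
G1 X180.638 Y41.625 F1395
G0 X34.967 Y44.631
M4 S163
G1 X57.371 Y53.187 F2371
G1 X53.579 Y29.507
G1 X34.967 Y44.631
G0 X55.255 Y43.221
M4 S163
G1 X135.900 Y43.221 F2371
G1 X135.900 Y27.543
G1 X55.255 Y27.543
G1 X55.255 Y43.221
M5
G0 X0.000 Y0.000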